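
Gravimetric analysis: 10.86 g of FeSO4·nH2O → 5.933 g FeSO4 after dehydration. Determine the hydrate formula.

FeSO4·7H2O

Mass of water lost = 10.86 − 5.933 = 4.927 g → 4.927 / 18.02 = 0.2734 mol H2O
Molar mass of FeSO4 = 151.92 g/mol → mol FeSO4 = 5.933 / 151.92 = 0.03905
n = 0.2734 / 0.03905 = 7.00 ≈ 7 → FeSO4·7H2O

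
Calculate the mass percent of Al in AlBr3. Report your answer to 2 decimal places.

Molar mass = 1(26.98) + 3(79.90) = 266.680 g/mol
Mass of Al per mole = 1 × 26.98 = 26.980 g
% Al = 26.980 / 266.680 × 100 = 10.12%

10.12%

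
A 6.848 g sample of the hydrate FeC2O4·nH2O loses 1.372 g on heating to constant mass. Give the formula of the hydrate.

FeC2O4·2H2O

Mass of anhydrous FeC2O4 = 6.848 − 1.372 = 5.476 g
mol H2O = 1.372 / 18.02 = 0.07614
Molar mass of FeC2O4 = 143.87 g/mol → mol FeC2O4 = 5.476 / 143.87 = 0.03806
n = 0.07614 / 0.03806 = 2.00 ≈ 2 → FeC2O4·2H2O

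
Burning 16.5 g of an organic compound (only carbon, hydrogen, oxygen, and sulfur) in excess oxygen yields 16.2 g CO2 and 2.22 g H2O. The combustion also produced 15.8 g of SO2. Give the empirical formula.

C3H2O2S2

mol C = 16.2 / 44.01 = 0.3681; mass C = 0.3681 × 12.01 = 4.421 g
mol H = 2 × (2.22 / 18.02) = 0.2464; mass H = 0.2464 × 1.008 = 0.2484 g
mol S = 15.8 / 64.07 = 0.2466; mass S = 7.909 g
mass O = 16.5 − (12.58) = 3.922 g → mol O = 0.2451
Divide by the smallest (0.2451 mol O): C 1.502, H 1.005, O 1.000, S 1.006
Multiply by 2: C 3.00, H 2.01, O 2.00, S 2.01 → C3H2O2S2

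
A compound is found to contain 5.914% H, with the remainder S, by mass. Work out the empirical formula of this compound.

Assume 100 g: 5.914 g H, 94.086 g S.
Moles — H: 5.914 / 1.008 = 5.867 mol; S: 94.086 / 32.07 = 2.934 mol
Divide by the smallest (2.934 mol S): H 2.000, S 1.000
Ratio ≈ 2:1, so the empirical formula is H2S

H2S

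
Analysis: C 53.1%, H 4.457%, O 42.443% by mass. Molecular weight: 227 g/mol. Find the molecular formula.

Assume 100 g: 53.1 g C, 4.457 g H, 42.443 g O.
Moles — C: 53.1 / 12.01 = 4.421 mol; H: 4.457 / 1.008 = 4.422 mol; O: 42.443 / 16.00 = 2.653 mol
Ratios (÷ 2.653): C 1.667, H 1.667, O 1.000
Multiply by 3: C 5.00, H 5.00, O 3.00 → C5H5O3
Empirical-formula mass = 113.09 g/mol
n = 227 / 113.09 = 2.01 ≈ 2
Molecular formula = (C5H5O3)×2 = C10H10O6

C10H10O6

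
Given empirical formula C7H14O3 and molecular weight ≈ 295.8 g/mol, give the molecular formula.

C14H28O6

Empirical-formula mass = 146.18 g/mol
n = 295.8 / 146.18 = 2.02 ≈ 2
Molecular formula = (C7H14O3)2 = C14H28O6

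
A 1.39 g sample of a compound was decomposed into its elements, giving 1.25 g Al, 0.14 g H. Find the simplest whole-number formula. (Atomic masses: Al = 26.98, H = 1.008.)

AlH3

Moles — Al: 1.25 / 26.98 = 0.04633 mol; H: 0.14 / 1.008 = 0.1389 mol
Ratios (÷ 0.04633): Al 1.000, H 2.998
Ratio ≈ 1:3, so the empirical formula is AlH3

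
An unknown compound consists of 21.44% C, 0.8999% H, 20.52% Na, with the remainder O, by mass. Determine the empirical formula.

Assume 100 g: 21.44 g C, 0.8999 g H, 20.52 g Na, 57.14 g O.
Moles — C: 21.44 / 12.01 = 1.785 mol; H: 0.8999 / 1.008 = 0.8928 mol; Na: 20.52 / 22.99 = 0.8926 mol; O: 57.14 / 16.00 = 3.571 mol
Smallest is Na at 0.8926 mol; normalising gives C 2.000, H 1.000, Na 1.000, O 4.001
→ C2HNaO4

C2HNaO4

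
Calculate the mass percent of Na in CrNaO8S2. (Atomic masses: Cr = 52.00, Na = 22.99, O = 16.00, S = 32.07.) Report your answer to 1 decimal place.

Molar mass = 1(52.00) + 1(22.99) + 8(16.00) + 2(32.07) = 267.130 g/mol
Mass of Na per mole = 1 × 22.99 = 22.990 g
% Na = 22.990 / 267.130 × 100 = 8.6%

8.6%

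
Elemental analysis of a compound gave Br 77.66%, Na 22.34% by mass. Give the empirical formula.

Assume 100 g: 77.66 g Br, 22.34 g Na.
Br: 77.66 g ÷ 79.90 g/mol = 0.972 mol
Na: 22.34 g ÷ 22.99 g/mol = 0.9717 mol
Ratios (÷ 0.9717): Br 1.000, Na 1.000
→ BrNa

BrNa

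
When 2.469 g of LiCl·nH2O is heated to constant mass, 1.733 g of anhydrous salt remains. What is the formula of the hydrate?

LiCl·H2O

Mass of water lost = 2.469 − 1.733 = 0.736 g → 0.736 / 18.02 = 0.04084 mol H2O
Molar mass of LiCl = 42.39 g/mol → mol LiCl = 1.733 / 42.39 = 0.04088
n = 0.04084 / 0.04088 = 1.00 ≈ 1 → LiCl·H2O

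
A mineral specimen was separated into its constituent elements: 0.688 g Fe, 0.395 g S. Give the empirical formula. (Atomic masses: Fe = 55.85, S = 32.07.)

n(Fe) = 0.688/55.85 = 0.01232, n(S) = 0.395/32.07 = 0.01232
Smallest is S at 0.01232 mol; normalising gives Fe 1.000, S 1.000
≈ 1:1 → FeS

FeS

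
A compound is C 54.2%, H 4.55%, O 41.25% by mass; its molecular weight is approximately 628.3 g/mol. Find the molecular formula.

C28H28O16

Assume 100 g: 54.2 g C, 4.55 g H, 41.25 g O.
Moles — C: 54.2 / 12.01 = 4.513 mol; H: 4.55 / 1.008 = 4.514 mol; O: 41.25 / 16.00 = 2.578 mol
Ratios (÷ 2.578): C 1.750, H 1.751, O 1.000
Multiply by 4: C 7.00, H 7.00, O 4.00 → C7H7O4
Empirical-formula mass = 155.13 g/mol
n = 628.3 / 155.13 = 4.05 ≈ 4
Molecular formula = (C7H7O4)×4 = C28H28O16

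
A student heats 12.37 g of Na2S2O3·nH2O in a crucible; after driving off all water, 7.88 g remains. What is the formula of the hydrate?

Na2S2O3·5H2O

Mass of water lost = 12.37 − 7.88 = 4.49 g → 4.49 / 18.02 = 0.2492 mol H2O
Molar mass of Na2S2O3 = 158.12 g/mol → mol Na2S2O3 = 7.88 / 158.12 = 0.04984
n = 0.2492 / 0.04984 = 5.00 ≈ 5 → Na2S2O3·5H2O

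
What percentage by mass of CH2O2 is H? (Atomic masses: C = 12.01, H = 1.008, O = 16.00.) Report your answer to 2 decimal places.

4.38%

Molar mass = 1(12.01) + 2(1.008) + 2(16.00) = 46.026 g/mol
Mass of H per mole = 2 × 1.008 = 2.016 g
% H = 2.016 / 46.026 × 100 = 4.38%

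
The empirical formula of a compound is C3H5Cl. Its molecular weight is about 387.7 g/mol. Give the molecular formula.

C15H25Cl5

Empirical-formula mass = 76.52 g/mol
n = 387.7 / 76.52 = 5.07 ≈ 5
Molecular formula = (C3H5Cl)5 = C15H25Cl5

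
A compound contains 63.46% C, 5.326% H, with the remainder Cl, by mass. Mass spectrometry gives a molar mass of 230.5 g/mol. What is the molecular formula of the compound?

Assume 100 g: 63.46 g C, 5.326 g H, 31.214 g Cl.
Moles — C: 63.46 / 12.01 = 5.284 mol; H: 5.326 / 1.008 = 5.284 mol; Cl: 31.214 / 35.45 = 0.8805 mol
Divide by the smallest (0.8805 mol Cl): C 6.001, H 6.001, Cl 1.000
≈ 6:6:1 → C6H6Cl
Empirical-formula mass = 113.56 g/mol
n = 230.5 / 113.56 = 2.03 ≈ 2
Molecular formula = (C6H6Cl)×2 = C12H12Cl2

C12H12Cl2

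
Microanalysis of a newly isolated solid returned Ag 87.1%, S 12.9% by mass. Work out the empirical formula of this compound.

Assume 100 g: 87.1 g Ag, 12.9 g S.
Moles — Ag: 87.1 / 107.87 = 0.8075 mol; S: 12.9 / 32.07 = 0.4022 mol
Ratios (÷ 0.4022): Ag 2.007, S 1.000
Ratio ≈ 2:1, so the empirical formula is Ag2S

Ag2S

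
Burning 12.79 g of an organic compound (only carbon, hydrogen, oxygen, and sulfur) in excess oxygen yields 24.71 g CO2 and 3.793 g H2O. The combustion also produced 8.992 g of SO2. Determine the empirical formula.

C8H6OS2

mol C = 24.71 / 44.01 = 0.5615; mass C = 0.5615 × 12.01 = 6.743 g
mol H = 2 × (3.793 / 18.02) = 0.4210; mass H = 0.4210 × 1.008 = 0.4243 g
mol S = 8.992 / 64.07 = 0.1403; mass S = 4.501 g
mass O = 12.79 − (11.67) = 1.122 g → mol O = 0.07010
Ratios (÷ 0.0701): C 8.010, H 6.006, O 1.000, S 2.002
Ratio ≈ 8:6:1:2, so the empirical formula is C8H6OS2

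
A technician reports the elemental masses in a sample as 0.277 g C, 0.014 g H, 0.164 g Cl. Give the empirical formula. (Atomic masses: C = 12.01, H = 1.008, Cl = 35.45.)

C: 0.277 g ÷ 12.01 g/mol = 0.02306 mol
H: 0.014 g ÷ 1.008 g/mol = 0.01389 mol
Cl: 0.164 g ÷ 35.45 g/mol = 0.004626 mol
Ratios (÷ 0.004626): C 4.986, H 3.002, Cl 1.000
≈ 5:3:1 → C5H3Cl

C5H3Cl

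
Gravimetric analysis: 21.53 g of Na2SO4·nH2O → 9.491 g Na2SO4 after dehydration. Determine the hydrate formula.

Na2SO4·10H2O

Mass of water lost = 21.53 − 9.491 = 12.04 g → 12.04 / 18.02 = 0.6681 mol H2O
Molar mass of Na2SO4 = 142.05 g/mol → mol Na2SO4 = 9.491 / 142.05 = 0.06681
n = 0.6681 / 0.06681 = 10.00 ≈ 10 → Na2SO4·10H2O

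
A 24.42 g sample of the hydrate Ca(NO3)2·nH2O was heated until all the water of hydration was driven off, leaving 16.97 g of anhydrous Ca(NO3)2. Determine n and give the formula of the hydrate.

Ca(NO3)2·4H2O

Mass of water lost = 24.42 − 16.97 = 7.45 g → 7.45 / 18.02 = 0.4134 mol H2O
Molar mass of Ca(NO3)2 = 164.10 g/mol → mol Ca(NO3)2 = 16.97 / 164.10 = 0.1034
n = 0.4134 / 0.1034 = 4.00 ≈ 4 → Ca(NO3)2·4H2O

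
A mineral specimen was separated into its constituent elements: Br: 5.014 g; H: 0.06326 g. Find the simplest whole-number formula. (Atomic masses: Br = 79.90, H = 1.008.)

BrH

Moles — Br: 5.014 / 79.90 = 0.06275 mol; H: 0.06326 / 1.008 = 0.06276 mol
Smallest is Br at 0.06275 mol; normalising gives Br 1.000, H 1.000
→ BrH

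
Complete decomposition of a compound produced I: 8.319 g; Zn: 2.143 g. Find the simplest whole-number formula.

Moles — I: 8.319 / 126.90 = 0.06556 mol; Zn: 2.143 / 65.38 = 0.03278 mol
Smallest is Zn at 0.03278 mol; normalising gives I 2.000, Zn 1.000
Ratio ≈ 2:1, so the empirical formula is I2Zn

I2Zn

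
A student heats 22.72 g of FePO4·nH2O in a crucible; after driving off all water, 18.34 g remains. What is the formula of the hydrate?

FePO4·2H2O

Mass of water lost = 22.72 − 18.34 = 4.38 g → 4.38 / 18.02 = 0.2431 mol H2O
Molar mass of FePO4 = 150.82 g/mol → mol FePO4 = 18.34 / 150.82 = 0.1216
n = 0.2431 / 0.1216 = 2.00 ≈ 2 → FePO4·2H2O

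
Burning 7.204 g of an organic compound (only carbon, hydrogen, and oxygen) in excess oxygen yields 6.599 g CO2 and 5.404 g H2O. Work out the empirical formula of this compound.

mol C = 6.599 / 44.01 = 0.1499; mass C = 0.1499 × 12.01 = 1.801 g
mol H = 2 × (5.404 / 18.02) = 0.5998; mass H = 0.5998 × 1.008 = 0.6046 g
mass O = 7.204 − (2.405) = 4.799 g → mol O = 0.2999
Divide by the smallest (0.1499 mol C): C 1.000, H 4.000, O 2.000
≈ 1:4:2 → CH4O2

CH4O2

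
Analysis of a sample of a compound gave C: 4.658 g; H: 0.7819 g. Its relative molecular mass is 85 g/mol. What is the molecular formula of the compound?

C6H12

C: 4.658 g ÷ 12.01 g/mol = 0.3878 mol
H: 0.7819 g ÷ 1.008 g/mol = 0.7757 mol
Divide by the smallest (0.3878 mol C): C 1.000, H 2.000
Ratio ≈ 1:2, so the empirical formula is CH2
Empirical-formula mass = 14.03 g/mol
n = 85 / 14.03 = 6.06 ≈ 6
Molecular formula = (CH2)×6 = C6H12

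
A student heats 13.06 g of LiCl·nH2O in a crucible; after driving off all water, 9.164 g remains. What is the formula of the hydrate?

LiCl·H2O

Mass of water lost = 13.06 − 9.164 = 3.896 g → 3.896 / 18.02 = 0.2162 mol H2O
Molar mass of LiCl = 42.39 g/mol → mol LiCl = 9.164 / 42.39 = 0.2162
n = 0.2162 / 0.2162 = 1.00 ≈ 1 → LiCl·H2O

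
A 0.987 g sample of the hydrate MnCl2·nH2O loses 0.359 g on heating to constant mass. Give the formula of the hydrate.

Mass of anhydrous MnCl2 = 0.987 − 0.359 = 0.628 g
mol H2O = 0.359 / 18.02 = 0.01992
Molar mass of MnCl2 = 125.84 g/mol → mol MnCl2 = 0.628 / 125.84 = 0.00499
n = 0.01992 / 0.00499 = 3.99 ≈ 4 → MnCl2·4H2O

MnCl2·4H2O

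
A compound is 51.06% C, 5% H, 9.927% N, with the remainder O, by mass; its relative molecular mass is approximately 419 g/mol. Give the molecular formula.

C18H21N3O9

Assume 100 g: 51.06 g C, 5 g H, 9.927 g N, 34.013 g O.
C: 51.06 g ÷ 12.01 g/mol = 4.251 mol
H: 5 g ÷ 1.008 g/mol = 4.96 mol
N: 9.927 g ÷ 14.01 g/mol = 0.7086 mol
O: 34.013 g ÷ 16.00 g/mol = 2.126 mol
Smallest is N at 0.7086 mol; normalising gives C 6.000, H 7.001, N 1.000, O 3.000
→ C6H7NO3
Empirical-formula mass = 141.13 g/mol
n = 419 / 141.13 = 2.97 ≈ 3
Molecular formula = (C6H7NO3)×3 = C18H21N3O9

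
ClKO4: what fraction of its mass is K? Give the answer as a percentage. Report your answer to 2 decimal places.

28.22%

Molar mass = 1(35.45) + 1(39.10) + 4(16.00) = 138.550 g/mol
Mass of K per mole = 1 × 39.10 = 39.100 g
% K = 39.100 / 138.550 × 100 = 28.22%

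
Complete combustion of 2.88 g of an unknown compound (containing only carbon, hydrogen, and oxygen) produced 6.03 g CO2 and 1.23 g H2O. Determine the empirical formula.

mol C = 6.03 / 44.01 = 0.1370; mass C = 0.1370 × 12.01 = 1.646 g
mol H = 2 × (1.23 / 18.02) = 0.1365; mass H = 0.1365 × 1.008 = 0.1376 g
mass O = 2.88 − (1.783) = 1.097 g → mol O = 0.06855
Ratios (÷ 0.06855): C 1.999, H 1.991, O 1.000
≈ 2:2:1 → C2H2O

C2H2O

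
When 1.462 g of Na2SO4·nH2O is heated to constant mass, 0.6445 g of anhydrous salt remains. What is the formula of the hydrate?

Mass of water lost = 1.462 − 0.6445 = 0.8175 g → 0.8175 / 18.02 = 0.04537 mol H2O
Molar mass of Na2SO4 = 142.05 g/mol → mol Na2SO4 = 0.6445 / 142.05 = 0.004537
n = 0.04537 / 0.004537 = 10.00 ≈ 10 → Na2SO4·10H2O

Na2SO4·10H2O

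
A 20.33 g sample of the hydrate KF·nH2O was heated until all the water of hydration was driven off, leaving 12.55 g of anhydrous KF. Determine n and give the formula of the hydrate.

KF·2H2O

Mass of water lost = 20.33 − 12.55 = 7.78 g → 7.78 / 18.02 = 0.4317 mol H2O
Molar mass of KF = 58.10 g/mol → mol KF = 12.55 / 58.10 = 0.216
n = 0.4317 / 0.216 = 2.00 ≈ 2 → KF·2H2O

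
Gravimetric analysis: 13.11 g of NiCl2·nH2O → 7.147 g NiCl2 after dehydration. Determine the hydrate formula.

Mass of water lost = 13.11 − 7.147 = 5.963 g → 5.963 / 18.02 = 0.3309 mol H2O
Molar mass of NiCl2 = 129.59 g/mol → mol NiCl2 = 7.147 / 129.59 = 0.05515
n = 0.3309 / 0.05515 = 6.00 ≈ 6 → NiCl2·6H2O

NiCl2·6H2O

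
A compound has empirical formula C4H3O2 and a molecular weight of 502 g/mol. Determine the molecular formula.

Empirical-formula mass = 83.06 g/mol
n = 502 / 83.06 = 6.04 ≈ 6
Molecular formula = (C4H3O2)6 = C24H18O12

C24H18O12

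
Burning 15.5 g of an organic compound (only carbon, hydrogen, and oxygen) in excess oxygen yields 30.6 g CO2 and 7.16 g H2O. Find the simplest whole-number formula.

mol C = 30.6 / 44.01 = 0.6953; mass C = 0.6953 × 12.01 = 8.351 g
mol H = 2 × (7.16 / 18.02) = 0.7947; mass H = 0.7947 × 1.008 = 0.8010 g
mass O = 15.5 − (9.152) = 6.348 g → mol O = 0.3968
Smallest is O at 0.3968 mol; normalising gives C 1.752, H 2.003, O 1.000
Multiply by 4: C 7.01, H 8.01, O 4.00 → C7H8O4

C7H8O4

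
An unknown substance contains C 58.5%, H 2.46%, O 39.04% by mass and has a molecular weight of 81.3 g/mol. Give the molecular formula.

C4H2O2

Assume 100 g: 58.5 g C, 2.46 g H, 39.04 g O.
n(C) = 58.5/12.01 = 4.871, n(H) = 2.46/1.008 = 2.44, n(O) = 39.04/16.00 = 2.44
Ratios (÷ 2.44): C 1.996, H 1.000, O 1.000
→ C2HO
Empirical-formula mass = 41.03 g/mol
n = 81.3 / 41.03 = 1.98 ≈ 2
Molecular formula = (C2HO)×2 = C4H2O2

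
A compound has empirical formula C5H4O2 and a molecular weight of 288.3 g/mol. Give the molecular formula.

C15H12O6

Empirical-formula mass = 96.08 g/mol
n = 288.3 / 96.08 = 3.00 ≈ 3
Molecular formula = (C5H4O2)3 = C15H12O6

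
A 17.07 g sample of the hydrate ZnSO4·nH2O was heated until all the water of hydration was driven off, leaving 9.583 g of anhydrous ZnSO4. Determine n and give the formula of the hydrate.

ZnSO4·7H2O

Mass of water lost = 17.07 − 9.583 = 7.487 g → 7.487 / 18.02 = 0.4155 mol H2O
Molar mass of ZnSO4 = 161.45 g/mol → mol ZnSO4 = 9.583 / 161.45 = 0.05936
n = 0.4155 / 0.05936 = 7.00 ≈ 7 → ZnSO4·7H2O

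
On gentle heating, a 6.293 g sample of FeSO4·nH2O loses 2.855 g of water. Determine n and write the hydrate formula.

FeSO4·7H2O

Mass of anhydrous FeSO4 = 6.293 − 2.855 = 3.438 g
mol H2O = 2.855 / 18.02 = 0.1584
Molar mass of FeSO4 = 151.92 g/mol → mol FeSO4 = 3.438 / 151.92 = 0.02263
n = 0.1584 / 0.02263 = 7.00 ≈ 7 → FeSO4·7H2O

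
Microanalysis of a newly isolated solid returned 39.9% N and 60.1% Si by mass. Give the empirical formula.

N4Si3

Assume 100 g: 39.9 g N, 60.1 g Si.
Moles — N: 39.9 / 14.01 = 2.848 mol; Si: 60.1 / 28.09 = 2.14 mol
Smallest is Si at 2.14 mol; normalising gives N 1.331, Si 1.000
×3: N 3.99, Si 3.00 → N4Si3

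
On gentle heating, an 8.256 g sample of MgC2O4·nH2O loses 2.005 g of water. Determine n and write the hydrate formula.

MgC2O4·2H2O

Mass of anhydrous MgC2O4 = 8.256 − 2.005 = 6.251 g
mol H2O = 2.005 / 18.02 = 0.1113
Molar mass of MgC2O4 = 112.33 g/mol → mol MgC2O4 = 6.251 / 112.33 = 0.05565
n = 0.1113 / 0.05565 = 2.00 ≈ 2 → MgC2O4·2H2O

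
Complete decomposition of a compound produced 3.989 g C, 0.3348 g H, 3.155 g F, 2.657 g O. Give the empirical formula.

C2H2FO

Moles — C: 3.989 / 12.01 = 0.3321 mol; H: 0.3348 / 1.008 = 0.3321 mol; F: 3.155 / 19.00 = 0.1661 mol; O: 2.657 / 16.00 = 0.1661 mol
Smallest is F at 0.1661 mol; normalising gives C 2.000, H 2.000, F 1.000, O 1.000
→ C2H2FO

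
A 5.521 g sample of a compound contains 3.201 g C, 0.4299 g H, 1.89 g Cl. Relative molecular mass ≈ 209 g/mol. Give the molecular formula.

C: 3.201 g ÷ 12.01 g/mol = 0.2665 mol
H: 0.4299 g ÷ 1.008 g/mol = 0.4265 mol
Cl: 1.89 g ÷ 35.45 g/mol = 0.05331 mol
Ratios (÷ 0.05331): C 4.999, H 7.999, Cl 1.000
Ratio ≈ 5:8:1, so the empirical formula is C5H8Cl
Empirical-formula mass = 103.56 g/mol
n = 209 / 103.56 = 2.02 ≈ 2
Molecular formula = (C5H8Cl)×2 = C10H16Cl2

C10H16Cl2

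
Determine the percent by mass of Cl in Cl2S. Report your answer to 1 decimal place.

68.9%

Molar mass = 2(35.45) + 1(32.07) = 102.970 g/mol
Mass of Cl per mole = 2 × 35.45 = 70.900 g
% Cl = 70.900 / 102.970 × 100 = 68.9%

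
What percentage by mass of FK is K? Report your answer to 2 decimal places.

67.30%

Molar mass = 1(19.00) + 1(39.10) = 58.100 g/mol
Mass of K per mole = 1 × 39.10 = 39.100 g
% K = 39.100 / 58.100 × 100 = 67.30%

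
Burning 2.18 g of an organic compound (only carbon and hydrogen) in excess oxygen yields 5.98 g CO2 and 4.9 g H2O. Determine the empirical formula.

mol C = 5.98 / 44.01 = 0.1359; mass C = 0.1359 × 12.01 = 1.632 g
mol H = 2 × (4.9 / 18.02) = 0.5438; mass H = 0.5438 × 1.008 = 0.5482 g
Ratios (÷ 0.1359): C 1.000, H 4.002
≈ 1:4 → CH4

CH4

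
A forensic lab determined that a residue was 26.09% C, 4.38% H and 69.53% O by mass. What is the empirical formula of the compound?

CH2O2

Assume 100 g: 26.09 g C, 4.38 g H, 69.53 g O.
n(C) = 26.09/12.01 = 2.172, n(H) = 4.38/1.008 = 4.345, n(O) = 69.53/16.00 = 4.346
Smallest is C at 2.172 mol; normalising gives C 1.000, H 2.000, O 2.000
→ CH2O2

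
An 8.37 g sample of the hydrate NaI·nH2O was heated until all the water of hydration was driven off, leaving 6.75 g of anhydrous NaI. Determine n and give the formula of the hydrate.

Mass of water lost = 8.37 − 6.75 = 1.62 g → 1.62 / 18.02 = 0.0899 mol H2O
Molar mass of NaI = 149.89 g/mol → mol NaI = 6.75 / 149.89 = 0.04503
n = 0.0899 / 0.04503 = 2.00 ≈ 2 → NaI·2H2O

NaI·2H2O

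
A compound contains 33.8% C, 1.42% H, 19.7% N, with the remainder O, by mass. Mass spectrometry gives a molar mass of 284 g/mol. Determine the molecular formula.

Assume 100 g: 33.8 g C, 1.42 g H, 19.7 g N, 45.08 g O.
n(C) = 33.8/12.01 = 2.814, n(H) = 1.42/1.008 = 1.409, n(N) = 19.7/14.01 = 1.406, n(O) = 45.08/16.00 = 2.817
Divide by the smallest (1.406 mol N): C 2.001, H 1.002, N 1.000, O 2.004
≈ 2:1:1:2 → C2HNO2
Empirical-formula mass = 71.04 g/mol
n = 284 / 71.04 = 4.00 ≈ 4
Molecular formula = (C2HNO2)×4 = C8H4N4O8

C8H4N4O8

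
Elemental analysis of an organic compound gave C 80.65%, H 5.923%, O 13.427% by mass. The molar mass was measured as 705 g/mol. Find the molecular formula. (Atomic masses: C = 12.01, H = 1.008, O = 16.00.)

Assume 100 g: 80.65 g C, 5.923 g H, 13.427 g O.
n(C) = 80.65/12.01 = 6.715, n(H) = 5.923/1.008 = 5.876, n(O) = 13.427/16.00 = 0.8392
Smallest is O at 0.8392 mol; normalising gives C 8.002, H 7.002, O 1.000
Ratio ≈ 8:7:1, so the empirical formula is C8H7O
Empirical-formula mass = 119.14 g/mol
n = 705 / 119.14 = 5.92 ≈ 6
Molecular formula = (C8H7O)×6 = C48H42O6

C48H42O6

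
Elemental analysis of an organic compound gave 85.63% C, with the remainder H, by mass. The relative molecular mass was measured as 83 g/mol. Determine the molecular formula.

Assume 100 g: 85.63 g C, 14.37 g H.
n(C) = 85.63/12.01 = 7.13, n(H) = 14.37/1.008 = 14.26
Ratios (÷ 7.13): C 1.000, H 1.999
Ratio ≈ 1:2, so the empirical formula is CH2
Empirical-formula mass = 14.03 g/mol
n = 83 / 14.03 = 5.92 ≈ 6
Molecular formula = (CH2)×6 = C6H12

C6H12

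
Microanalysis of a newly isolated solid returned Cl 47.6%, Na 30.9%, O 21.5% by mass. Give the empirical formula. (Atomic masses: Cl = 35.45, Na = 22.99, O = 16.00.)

ClNaO

Assume 100 g: 47.6 g Cl, 30.9 g Na, 21.5 g O.
Cl: 47.6 g ÷ 35.45 g/mol = 1.343 mol
Na: 30.9 g ÷ 22.99 g/mol = 1.344 mol
O: 21.5 g ÷ 16.00 g/mol = 1.344 mol
Ratios (÷ 1.343): Cl 1.000, Na 1.001, O 1.001
≈ 1:1:1 → ClNaO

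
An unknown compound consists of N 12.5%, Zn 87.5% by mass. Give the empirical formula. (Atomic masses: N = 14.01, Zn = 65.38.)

Assume 100 g: 12.5 g N, 87.5 g Zn.
N: 12.5 g ÷ 14.01 g/mol = 0.8922 mol
Zn: 87.5 g ÷ 65.38 g/mol = 1.338 mol
Ratios (÷ 0.8922): N 1.000, Zn 1.500
×2: N 2.00, Zn 3.00 → N2Zn3

N2Zn3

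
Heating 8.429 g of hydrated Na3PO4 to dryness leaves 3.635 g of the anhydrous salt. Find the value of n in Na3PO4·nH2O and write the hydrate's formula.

Na3PO4·12H2O

Mass of water lost = 8.429 − 3.635 = 4.794 g → 4.794 / 18.02 = 0.266 mol H2O
Molar mass of Na3PO4 = 163.94 g/mol → mol Na3PO4 = 3.635 / 163.94 = 0.02217
n = 0.266 / 0.02217 = 12.00 ≈ 12 → Na3PO4·12H2O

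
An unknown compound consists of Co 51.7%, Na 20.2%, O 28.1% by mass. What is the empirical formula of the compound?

CoNaO2

Assume 100 g: 51.7 g Co, 20.2 g Na, 28.1 g O.
Co: 51.7 g ÷ 58.93 g/mol = 0.8773 mol
Na: 20.2 g ÷ 22.99 g/mol = 0.8786 mol
O: 28.1 g ÷ 16.00 g/mol = 1.756 mol
Ratios (÷ 0.8773): Co 1.000, Na 1.002, O 2.002
≈ 1:1:2 → CoNaO2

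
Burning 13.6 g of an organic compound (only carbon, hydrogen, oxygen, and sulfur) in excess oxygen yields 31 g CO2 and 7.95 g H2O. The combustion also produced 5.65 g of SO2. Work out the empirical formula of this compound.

mol C = 31 / 44.01 = 0.7044; mass C = 0.7044 × 12.01 = 8.460 g
mol H = 2 × (7.95 / 18.02) = 0.8824; mass H = 0.8824 × 1.008 = 0.8894 g
mol S = 5.65 / 64.07 = 0.08818; mass S = 2.828 g
mass O = 13.6 − (12.18) = 1.423 g → mol O = 0.08893
Smallest is S at 0.08818 mol; normalising gives C 7.988, H 10.006, O 1.008, S 1.000
→ C8H10OS

C8H10OS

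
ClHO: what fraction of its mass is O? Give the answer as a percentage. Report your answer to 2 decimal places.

Molar mass = 1(35.45) + 1(1.008) + 1(16.00) = 52.458 g/mol
Mass of O per mole = 1 × 16.00 = 16.000 g
% O = 16.000 / 52.458 × 100 = 30.50%

30.50%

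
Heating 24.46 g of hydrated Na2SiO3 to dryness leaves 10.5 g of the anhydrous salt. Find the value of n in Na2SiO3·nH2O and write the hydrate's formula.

Mass of water lost = 24.46 − 10.5 = 13.96 g → 13.96 / 18.02 = 0.7747 mol H2O
Molar mass of Na2SiO3 = 122.07 g/mol → mol Na2SiO3 = 10.5 / 122.07 = 0.08602
n = 0.7747 / 0.08602 = 9.01 ≈ 9 → Na2SiO3·9H2O

Na2SiO3·9H2O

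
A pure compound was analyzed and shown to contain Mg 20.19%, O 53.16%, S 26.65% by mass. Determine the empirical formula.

MgO4S

Assume 100 g: 20.19 g Mg, 53.16 g O, 26.65 g S.
Moles — Mg: 20.19 / 24.31 = 0.8305 mol; O: 53.16 / 16.00 = 3.322 mol; S: 26.65 / 32.07 = 0.831 mol
Divide by the smallest (0.8305 mol Mg): Mg 1.000, O 4.000, S 1.001
→ MgO4S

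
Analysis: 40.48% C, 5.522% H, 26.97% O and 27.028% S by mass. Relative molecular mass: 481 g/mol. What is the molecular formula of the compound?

C16H26O8S4

Assume 100 g: 40.48 g C, 5.522 g H, 26.97 g O, 27.028 g S.
C: 40.48 g ÷ 12.01 g/mol = 3.371 mol
H: 5.522 g ÷ 1.008 g/mol = 5.478 mol
O: 26.97 g ÷ 16.00 g/mol = 1.686 mol
S: 27.028 g ÷ 32.07 g/mol = 0.8428 mol
Ratios (÷ 0.8428): C 3.999, H 6.500, O 2.000, S 1.000
×2: C 8.00, H 13.00, O 4.00, S 2.00 → C8H13O4S2
Empirical-formula mass = 237.32 g/mol
n = 481 / 237.32 = 2.03 ≈ 2
Molecular formula = (C8H13O4S2)×2 = C16H26O8S4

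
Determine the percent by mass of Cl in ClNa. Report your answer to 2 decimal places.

Molar mass = 1(35.45) + 1(22.99) = 58.440 g/mol
Mass of Cl per mole = 1 × 35.45 = 35.450 g
% Cl = 35.450 / 58.440 × 100 = 60.66%

60.66%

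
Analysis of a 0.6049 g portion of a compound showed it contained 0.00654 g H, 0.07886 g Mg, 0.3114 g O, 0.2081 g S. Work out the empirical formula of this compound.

n(H) = 0.00654/1.008 = 0.006488, n(Mg) = 0.07886/24.31 = 0.003244, n(O) = 0.3114/16.00 = 0.01946, n(S) = 0.2081/32.07 = 0.006489
Smallest is Mg at 0.003244 mol; normalising gives H 2.000, Mg 1.000, O 6.000, S 2.000
Ratio ≈ 2:1:6:2, so the empirical formula is H2MgO6S2

H2MgO6S2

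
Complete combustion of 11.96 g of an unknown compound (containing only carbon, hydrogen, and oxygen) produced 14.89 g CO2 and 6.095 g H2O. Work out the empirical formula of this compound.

C3H6O4

mol C = 14.89 / 44.01 = 0.3383; mass C = 0.3383 × 12.01 = 4.063 g
mol H = 2 × (6.095 / 18.02) = 0.6765; mass H = 0.6765 × 1.008 = 0.6819 g
mass O = 11.96 − (4.745) = 7.215 g → mol O = 0.4509
Smallest is C at 0.3383 mol; normalising gives C 1.000, H 1.999, O 1.333
×3: C 3.00, H 6.00, O 4.00 → C3H6O4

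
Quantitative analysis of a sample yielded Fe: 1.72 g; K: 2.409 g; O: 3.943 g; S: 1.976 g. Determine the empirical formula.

n(Fe) = 1.72/55.85 = 0.0308, n(K) = 2.409/39.10 = 0.06161, n(O) = 3.943/16.00 = 0.2464, n(S) = 1.976/32.07 = 0.06162
Ratios (÷ 0.0308): Fe 1.000, K 2.001, O 8.002, S 2.001
≈ 1:2:8:2 → FeK2O8S2

FeK2O8S2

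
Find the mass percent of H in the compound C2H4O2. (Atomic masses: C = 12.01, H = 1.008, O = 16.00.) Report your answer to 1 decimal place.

6.7%

Molar mass = 2(12.01) + 4(1.008) + 2(16.00) = 60.052 g/mol
Mass of H per mole = 4 × 1.008 = 4.032 g
% H = 4.032 / 60.052 × 100 = 6.7%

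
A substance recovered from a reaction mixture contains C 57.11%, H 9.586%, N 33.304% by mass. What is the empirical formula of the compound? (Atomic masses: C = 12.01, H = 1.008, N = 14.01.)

Assume 100 g: 57.11 g C, 9.586 g H, 33.304 g N.
Moles — C: 57.11 / 12.01 = 4.755 mol; H: 9.586 / 1.008 = 9.51 mol; N: 33.304 / 14.01 = 2.377 mol
Divide by the smallest (2.377 mol N): C 2.000, H 4.001, N 1.000
≈ 2:4:1 → C2H4N

C2H4N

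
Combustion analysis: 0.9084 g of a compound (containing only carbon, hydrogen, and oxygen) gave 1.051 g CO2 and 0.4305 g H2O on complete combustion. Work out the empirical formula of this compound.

mol C = 1.051 / 44.01 = 0.02388; mass C = 0.02388 × 12.01 = 0.2868 g
mol H = 2 × (0.4305 / 18.02) = 0.04778; mass H = 0.04778 × 1.008 = 0.04816 g
mass O = 0.9084 − (0.3350) = 0.5734 g → mol O = 0.03584
Smallest is C at 0.02388 mol; normalising gives C 1.000, H 2.001, O 1.501
Multiply by 2: C 2.00, H 4.00, O 3.00 → C2H4O3

C2H4O3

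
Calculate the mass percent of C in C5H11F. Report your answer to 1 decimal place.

Molar mass = 5(12.01) + 11(1.008) + 1(19.00) = 90.138 g/mol
Mass of C per mole = 5 × 12.01 = 60.050 g
% C = 60.050 / 90.138 × 100 = 66.6%

66.6%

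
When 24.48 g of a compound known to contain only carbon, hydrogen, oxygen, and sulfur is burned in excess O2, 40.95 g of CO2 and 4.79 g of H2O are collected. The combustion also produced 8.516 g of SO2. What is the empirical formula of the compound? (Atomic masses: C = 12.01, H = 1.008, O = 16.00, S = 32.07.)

mol C = 40.95 / 44.01 = 0.9305; mass C = 0.9305 × 12.01 = 11.17 g
mol H = 2 × (4.79 / 18.02) = 0.5316; mass H = 0.5316 × 1.008 = 0.5359 g
mol S = 8.516 / 64.07 = 0.1329; mass S = 4.263 g
mass O = 24.48 − (15.97) = 8.507 g → mol O = 0.5317
Smallest is S at 0.1329 mol; normalising gives C 7.000, H 4.000, O 4.000, S 1.000
≈ 7:4:4:1 → C7H4O4S

C7H4O4S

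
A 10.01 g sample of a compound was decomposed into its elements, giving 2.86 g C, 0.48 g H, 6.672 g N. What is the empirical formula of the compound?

C: 2.86 g ÷ 12.01 g/mol = 0.2381 mol
H: 0.48 g ÷ 1.008 g/mol = 0.4762 mol
N: 6.672 g ÷ 14.01 g/mol = 0.4762 mol
Ratios (÷ 0.2381): C 1.000, H 2.000, N 2.000
→ CH2N2

CH2N2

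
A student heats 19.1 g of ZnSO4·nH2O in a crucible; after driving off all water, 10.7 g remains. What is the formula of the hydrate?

Mass of water lost = 19.1 − 10.7 = 8.4 g → 8.4 / 18.02 = 0.4661 mol H2O
Molar mass of ZnSO4 = 161.45 g/mol → mol ZnSO4 = 10.7 / 161.45 = 0.06627
n = 0.4661 / 0.06627 = 7.03 ≈ 7 → ZnSO4·7H2O

ZnSO4·7H2O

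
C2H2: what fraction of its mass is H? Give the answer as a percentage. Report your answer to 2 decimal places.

7.74%

Molar mass = 2(12.01) + 2(1.008) = 26.036 g/mol
Mass of H per mole = 2 × 1.008 = 2.016 g
% H = 2.016 / 26.036 × 100 = 7.74%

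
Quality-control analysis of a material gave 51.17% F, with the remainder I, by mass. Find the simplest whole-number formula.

Assume 100 g: 51.17 g F, 48.83 g I.
Moles — F: 51.17 / 19.00 = 2.693 mol; I: 48.83 / 126.90 = 0.3848 mol
Divide by the smallest (0.3848 mol I): F 6.999, I 1.000
Ratio ≈ 7:1, so the empirical formula is F7I

F7I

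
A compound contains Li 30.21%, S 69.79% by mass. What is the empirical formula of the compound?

Assume 100 g: 30.21 g Li, 69.79 g S.
Li: 30.21 g ÷ 6.94 g/mol = 4.353 mol
S: 69.79 g ÷ 32.07 g/mol = 2.176 mol
Ratios (÷ 2.176): Li 2.000, S 1.000
Ratio ≈ 2:1, so the empirical formula is Li2S

Li2S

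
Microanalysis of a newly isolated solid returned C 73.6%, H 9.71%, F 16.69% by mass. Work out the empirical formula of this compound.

Assume 100 g: 73.6 g C, 9.71 g H, 16.69 g F.
Moles — C: 73.6 / 12.01 = 6.128 mol; H: 9.71 / 1.008 = 9.633 mol; F: 16.69 / 19.00 = 0.8784 mol
Smallest is F at 0.8784 mol; normalising gives C 6.976, H 10.966, F 1.000
→ C7H11F

C7H11F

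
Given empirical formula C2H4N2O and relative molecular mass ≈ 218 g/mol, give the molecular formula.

C6H12N6O3

Empirical-formula mass = 72.07 g/mol
n = 218 / 72.07 = 3.02 ≈ 3
Molecular formula = (C2H4N2O)3 = C6H12N6O3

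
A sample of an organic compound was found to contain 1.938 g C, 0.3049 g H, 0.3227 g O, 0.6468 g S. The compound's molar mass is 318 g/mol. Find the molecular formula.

C16H30O2S2

Moles — C: 1.938 / 12.01 = 0.1614 mol; H: 0.3049 / 1.008 = 0.3025 mol; O: 0.3227 / 16.00 = 0.02017 mol; S: 0.6468 / 32.07 = 0.02017 mol
Smallest is S at 0.02017 mol; normalising gives C 8.001, H 14.998, O 1.000, S 1.000
Ratio ≈ 8:15:1:1, so the empirical formula is C8H15OS
Empirical-formula mass = 159.27 g/mol
n = 318 / 159.27 = 2.00 ≈ 2
Molecular formula = (C8H15OS)×2 = C16H30O2S2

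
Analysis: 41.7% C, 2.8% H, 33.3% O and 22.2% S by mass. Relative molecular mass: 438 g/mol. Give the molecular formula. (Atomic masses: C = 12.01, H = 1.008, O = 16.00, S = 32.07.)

Assume 100 g: 41.7 g C, 2.8 g H, 33.3 g O, 22.2 g S.
n(C) = 41.7/12.01 = 3.472, n(H) = 2.8/1.008 = 2.778, n(O) = 33.3/16.00 = 2.081, n(S) = 22.2/32.07 = 0.6922
Smallest is S at 0.6922 mol; normalising gives C 5.016, H 4.013, O 3.007, S 1.000
→ C5H4O3S
Empirical-formula mass = 144.15 g/mol
n = 438 / 144.15 = 3.04 ≈ 3
Molecular formula = (C5H4O3S)×3 = C15H12O9S3

C15H12O9S3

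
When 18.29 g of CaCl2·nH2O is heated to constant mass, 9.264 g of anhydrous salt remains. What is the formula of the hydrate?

CaCl2·6H2O

Mass of water lost = 18.29 − 9.264 = 9.026 g → 9.026 / 18.02 = 0.5009 mol H2O
Molar mass of CaCl2 = 110.98 g/mol → mol CaCl2 = 9.264 / 110.98 = 0.08347
n = 0.5009 / 0.08347 = 6.00 ≈ 6 → CaCl2·6H2O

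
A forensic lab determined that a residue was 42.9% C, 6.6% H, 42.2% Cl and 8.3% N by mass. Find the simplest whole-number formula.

Assume 100 g: 42.9 g C, 6.6 g H, 42.2 g Cl, 8.3 g N.
C: 42.9 g ÷ 12.01 g/mol = 3.572 mol
H: 6.6 g ÷ 1.008 g/mol = 6.548 mol
Cl: 42.2 g ÷ 35.45 g/mol = 1.19 mol
N: 8.3 g ÷ 14.01 g/mol = 0.5924 mol
Ratios (÷ 0.5924): C 6.029, H 11.052, Cl 2.009, N 1.000
≈ 6:11:2:1 → C6H11Cl2N

C6H11Cl2N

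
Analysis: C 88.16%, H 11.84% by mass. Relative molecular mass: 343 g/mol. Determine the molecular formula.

C25H40

Assume 100 g: 88.16 g C, 11.84 g H.
Moles — C: 88.16 / 12.01 = 7.341 mol; H: 11.84 / 1.008 = 11.75 mol
Divide by the smallest (7.341 mol C): C 1.000, H 1.600
×5: C 5.00, H 8.00 → C5H8
Empirical-formula mass = 68.11 g/mol
n = 343 / 68.11 = 5.04 ≈ 5
Molecular formula = (C5H8)×5 = C25H40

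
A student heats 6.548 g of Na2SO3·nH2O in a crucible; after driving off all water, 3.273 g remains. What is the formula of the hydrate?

Na2SO3·7H2O

Mass of water lost = 6.548 − 3.273 = 3.275 g → 3.275 / 18.02 = 0.1817 mol H2O
Molar mass of Na2SO3 = 126.05 g/mol → mol Na2SO3 = 3.273 / 126.05 = 0.02597
n = 0.1817 / 0.02597 = 7.00 ≈ 7 → Na2SO3·7H2O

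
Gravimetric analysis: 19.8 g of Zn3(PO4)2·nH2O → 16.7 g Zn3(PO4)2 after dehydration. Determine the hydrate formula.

Zn3(PO4)2·4H2O

Mass of water lost = 19.8 − 16.7 = 3.1 g → 3.1 / 18.02 = 0.172 mol H2O
Molar mass of Zn3(PO4)2 = 386.08 g/mol → mol Zn3(PO4)2 = 16.7 / 386.08 = 0.04326
n = 0.172 / 0.04326 = 3.98 ≈ 4 → Zn3(PO4)2·4H2O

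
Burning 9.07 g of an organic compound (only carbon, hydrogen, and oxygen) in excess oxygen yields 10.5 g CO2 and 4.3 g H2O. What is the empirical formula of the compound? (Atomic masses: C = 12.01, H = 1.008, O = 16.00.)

mol C = 10.5 / 44.01 = 0.2386; mass C = 0.2386 × 12.01 = 2.865 g
mol H = 2 × (4.3 / 18.02) = 0.4772; mass H = 0.4772 × 1.008 = 0.4811 g
mass O = 9.07 − (3.346) = 5.724 g → mol O = 0.3577
Divide by the smallest (0.2386 mol C): C 1.000, H 2.000, O 1.499
×2: C 2.00, H 4.00, O 3.00 → C2H4O3

C2H4O3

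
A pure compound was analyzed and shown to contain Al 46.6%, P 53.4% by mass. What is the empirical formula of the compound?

AlP

Assume 100 g: 46.6 g Al, 53.4 g P.
n(Al) = 46.6/26.98 = 1.727, n(P) = 53.4/30.97 = 1.724
Smallest is P at 1.724 mol; normalising gives Al 1.002, P 1.000
Ratio ≈ 1:1, so the empirical formula is AlP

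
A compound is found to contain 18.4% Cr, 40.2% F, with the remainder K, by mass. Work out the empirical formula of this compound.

Assume 100 g: 18.4 g Cr, 40.2 g F, 41.4 g K.
Moles — Cr: 18.4 / 52.00 = 0.3538 mol; F: 40.2 / 19.00 = 2.116 mol; K: 41.4 / 39.10 = 1.059 mol
Ratios (÷ 0.3538): Cr 1.000, F 5.979, K 2.992
→ CrF6K3

CrF6K3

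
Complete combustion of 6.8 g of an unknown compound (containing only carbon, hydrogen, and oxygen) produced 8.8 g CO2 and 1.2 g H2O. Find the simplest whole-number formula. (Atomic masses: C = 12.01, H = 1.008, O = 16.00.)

C3H2O4

mol C = 8.8 / 44.01 = 0.2000; mass C = 0.2000 × 12.01 = 2.401 g
mol H = 2 × (1.2 / 18.02) = 0.1332; mass H = 0.1332 × 1.008 = 0.1343 g
mass O = 6.8 − (2.536) = 4.264 g → mol O = 0.2665
Smallest is H at 0.1332 mol; normalising gives C 1.501, H 1.000, O 2.001
Scaling by 2: C 3.00, H 2.00, O 4.00 → C3H2O4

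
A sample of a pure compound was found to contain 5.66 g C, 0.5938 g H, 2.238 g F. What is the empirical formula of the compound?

n(C) = 5.66/12.01 = 0.4713, n(H) = 0.5938/1.008 = 0.5891, n(F) = 2.238/19.00 = 0.1178
Smallest is F at 0.1178 mol; normalising gives C 4.001, H 5.001, F 1.000
→ C4H5F

C4H5F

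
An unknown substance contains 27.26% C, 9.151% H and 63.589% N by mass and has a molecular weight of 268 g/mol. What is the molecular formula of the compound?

C6H24N12

Assume 100 g: 27.26 g C, 9.151 g H, 63.589 g N.
n(C) = 27.26/12.01 = 2.27, n(H) = 9.151/1.008 = 9.078, n(N) = 63.589/14.01 = 4.539
Smallest is C at 2.27 mol; normalising gives C 1.000, H 4.000, N 2.000
Ratio ≈ 1:4:2, so the empirical formula is CH4N2
Empirical-formula mass = 44.06 g/mol
n = 268 / 44.06 = 6.08 ≈ 6
Molecular formula = (CH4N2)×6 = C6H24N12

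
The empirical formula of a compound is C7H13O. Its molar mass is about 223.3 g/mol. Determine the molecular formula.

Empirical-formula mass = 113.17 g/mol
n = 223.3 / 113.17 = 1.97 ≈ 2
Molecular formula = (C7H13O)2 = C14H26O2

C14H26O2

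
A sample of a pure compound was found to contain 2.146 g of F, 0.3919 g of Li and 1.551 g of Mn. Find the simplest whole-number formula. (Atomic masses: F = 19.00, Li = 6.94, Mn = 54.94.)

Moles — F: 2.146 / 19.00 = 0.1129 mol; Li: 0.3919 / 6.94 = 0.05647 mol; Mn: 1.551 / 54.94 = 0.02823 mol
Divide by the smallest (0.02823 mol Mn): F 4.001, Li 2.000, Mn 1.000
≈ 4:2:1 → F4Li2Mn

F4Li2Mn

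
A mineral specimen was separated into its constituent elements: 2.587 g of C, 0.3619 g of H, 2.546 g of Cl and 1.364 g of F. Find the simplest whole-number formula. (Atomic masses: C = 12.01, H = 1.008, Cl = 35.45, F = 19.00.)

n(C) = 2.587/12.01 = 0.2154, n(H) = 0.3619/1.008 = 0.359, n(Cl) = 2.546/35.45 = 0.07182, n(F) = 1.364/19.00 = 0.07179
Divide by the smallest (0.07179 mol F): C 3.000, H 5.001, Cl 1.000, F 1.000
Ratio ≈ 3:5:1:1, so the empirical formula is C3H5ClF

C3H5ClF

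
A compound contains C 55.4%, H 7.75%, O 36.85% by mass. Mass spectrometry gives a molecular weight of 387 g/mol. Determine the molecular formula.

Assume 100 g: 55.4 g C, 7.75 g H, 36.85 g O.
Moles — C: 55.4 / 12.01 = 4.613 mol; H: 7.75 / 1.008 = 7.688 mol; O: 36.85 / 16.00 = 2.303 mol
Ratios (÷ 2.303): C 2.003, H 3.338, O 1.000
×3: C 6.01, H 10.01, O 3.00 → C6H10O3
Empirical-formula mass = 130.14 g/mol
n = 387 / 130.14 = 2.97 ≈ 3
Molecular formula = (C6H10O3)×3 = C18H30O9

C18H30O9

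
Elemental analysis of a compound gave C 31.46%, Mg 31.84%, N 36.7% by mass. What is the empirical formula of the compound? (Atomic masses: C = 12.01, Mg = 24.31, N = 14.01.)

Assume 100 g: 31.46 g C, 31.84 g Mg, 36.7 g N.
C: 31.46 g ÷ 12.01 g/mol = 2.619 mol
Mg: 31.84 g ÷ 24.31 g/mol = 1.31 mol
N: 36.7 g ÷ 14.01 g/mol = 2.62 mol
Ratios (÷ 1.31): C 2.000, Mg 1.000, N 2.000
→ C2MgN2

C2MgN2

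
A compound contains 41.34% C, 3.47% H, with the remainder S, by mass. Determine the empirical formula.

Assume 100 g: 41.34 g C, 3.47 g H, 55.19 g S.
n(C) = 41.34/12.01 = 3.442, n(H) = 3.47/1.008 = 3.442, n(S) = 55.19/32.07 = 1.721
Smallest is S at 1.721 mol; normalising gives C 2.000, H 2.000, S 1.000
≈ 2:2:1 → C2H2S

C2H2S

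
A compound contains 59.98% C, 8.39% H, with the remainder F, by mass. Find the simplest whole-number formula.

C3H5F

Assume 100 g: 59.98 g C, 8.39 g H, 31.63 g F.
C: 59.98 g ÷ 12.01 g/mol = 4.994 mol
H: 8.39 g ÷ 1.008 g/mol = 8.323 mol
F: 31.63 g ÷ 19.00 g/mol = 1.665 mol
Ratios (÷ 1.665): C 3.000, H 5.000, F 1.000
→ C3H5F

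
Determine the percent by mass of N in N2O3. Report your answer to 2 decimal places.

36.86%

Molar mass = 2(14.01) + 3(16.00) = 76.020 g/mol
Mass of N per mole = 2 × 14.01 = 28.020 g
% N = 28.020 / 76.020 × 100 = 36.86%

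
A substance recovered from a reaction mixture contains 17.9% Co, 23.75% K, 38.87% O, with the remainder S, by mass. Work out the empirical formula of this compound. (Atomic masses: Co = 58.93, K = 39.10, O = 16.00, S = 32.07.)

CoK2O8S2

Assume 100 g: 17.9 g Co, 23.75 g K, 38.87 g O, 19.48 g S.
Co: 17.9 g ÷ 58.93 g/mol = 0.3038 mol
K: 23.75 g ÷ 39.10 g/mol = 0.6074 mol
O: 38.87 g ÷ 16.00 g/mol = 2.429 mol
S: 19.48 g ÷ 32.07 g/mol = 0.6074 mol
Smallest is Co at 0.3038 mol; normalising gives Co 1.000, K 2.000, O 7.998, S 2.000
≈ 1:2:8:2 → CoK2O8S2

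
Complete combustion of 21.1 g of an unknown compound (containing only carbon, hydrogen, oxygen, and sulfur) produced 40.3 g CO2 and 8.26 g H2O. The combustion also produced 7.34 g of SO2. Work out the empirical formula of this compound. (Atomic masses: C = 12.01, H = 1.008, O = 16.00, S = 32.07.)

C8H8O3S

mol C = 40.3 / 44.01 = 0.9157; mass C = 0.9157 × 12.01 = 11.00 g
mol H = 2 × (8.26 / 18.02) = 0.9168; mass H = 0.9168 × 1.008 = 0.9241 g
mol S = 7.34 / 64.07 = 0.1146; mass S = 3.674 g
mass O = 21.1 − (15.60) = 5.504 g → mol O = 0.3440
Ratios (÷ 0.1146): C 7.993, H 8.002, O 3.003, S 1.000
→ C8H8O3S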